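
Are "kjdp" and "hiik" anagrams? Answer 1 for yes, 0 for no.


Strings: "kjdp", "hiik"
Sorted first:  djkp
Sorted second: hiik
Differ at position 0: 'd' vs 'h' => not anagrams

0


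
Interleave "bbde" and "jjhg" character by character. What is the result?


Interleaving "bbde" and "jjhg":
  Position 0: 'b' from first, 'j' from second => "bj"
  Position 1: 'b' from first, 'j' from second => "bj"
  Position 2: 'd' from first, 'h' from second => "dh"
  Position 3: 'e' from first, 'g' from second => "eg"
Result: bjbjdheg

bjbjdheg


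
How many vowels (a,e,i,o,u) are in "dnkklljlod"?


Input: dnkklljlod
Checking each character:
  'd' at position 0: consonant
  'n' at position 1: consonant
  'k' at position 2: consonant
  'k' at position 3: consonant
  'l' at position 4: consonant
  'l' at position 5: consonant
  'j' at position 6: consonant
  'l' at position 7: consonant
  'o' at position 8: vowel (running total: 1)
  'd' at position 9: consonant
Total vowels: 1

1


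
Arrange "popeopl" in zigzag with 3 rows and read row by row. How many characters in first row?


Zigzag "popeopl" into 3 rows:
Placing characters:
  'p' => row 0
  'o' => row 1
  'p' => row 2
  'e' => row 1
  'o' => row 0
  'p' => row 1
  'l' => row 2
Rows:
  Row 0: "po"
  Row 1: "oep"
  Row 2: "pl"
First row length: 2

2


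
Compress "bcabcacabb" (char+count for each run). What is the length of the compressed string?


Input: bcabcacabb
Runs:
  'b' x 1 => "b1"
  'c' x 1 => "c1"
  'a' x 1 => "a1"
  'b' x 1 => "b1"
  'c' x 1 => "c1"
  'a' x 1 => "a1"
  'c' x 1 => "c1"
  'a' x 1 => "a1"
  'b' x 2 => "b2"
Compressed: "b1c1a1b1c1a1c1a1b2"
Compressed length: 18

18


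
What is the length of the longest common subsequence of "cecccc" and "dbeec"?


LCS of "cecccc" and "dbeec"
DP table:
           d    b    e    e    c
      0    0    0    0    0    0
  c   0    0    0    0    0    1
  e   0    0    0    1    1    1
  c   0    0    0    1    1    2
  c   0    0    0    1    1    2
  c   0    0    0    1    1    2
  c   0    0    0    1    1    2
LCS length = dp[6][5] = 2

2


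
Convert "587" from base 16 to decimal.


Input: "587" in base 16
Positional expansion:
  Digit '5' (value 5) x 16^2 = 1280
  Digit '8' (value 8) x 16^1 = 128
  Digit '7' (value 7) x 16^0 = 7
Sum = 1415

1415


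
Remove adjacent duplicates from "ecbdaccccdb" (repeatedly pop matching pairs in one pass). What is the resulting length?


Input: ecbdaccccdb
Stack-based adjacent duplicate removal:
  Read 'e': push. Stack: e
  Read 'c': push. Stack: ec
  Read 'b': push. Stack: ecb
  Read 'd': push. Stack: ecbd
  Read 'a': push. Stack: ecbda
  Read 'c': push. Stack: ecbdac
  Read 'c': matches stack top 'c' => pop. Stack: ecbda
  Read 'c': push. Stack: ecbdac
  Read 'c': matches stack top 'c' => pop. Stack: ecbda
  Read 'd': push. Stack: ecbdad
  Read 'b': push. Stack: ecbdadb
Final stack: "ecbdadb" (length 7)

7


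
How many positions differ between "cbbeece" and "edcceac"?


Comparing "cbbeece" and "edcceac" position by position:
  Position 0: 'c' vs 'e' => DIFFER
  Position 1: 'b' vs 'd' => DIFFER
  Position 2: 'b' vs 'c' => DIFFER
  Position 3: 'e' vs 'c' => DIFFER
  Position 4: 'e' vs 'e' => same
  Position 5: 'c' vs 'a' => DIFFER
  Position 6: 'e' vs 'c' => DIFFER
Positions that differ: 6

6


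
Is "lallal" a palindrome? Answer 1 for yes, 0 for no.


Input: lallal
Reversed: lallal
  Compare pos 0 ('l') with pos 5 ('l'): match
  Compare pos 1 ('a') with pos 4 ('a'): match
  Compare pos 2 ('l') with pos 3 ('l'): match
Result: palindrome

1


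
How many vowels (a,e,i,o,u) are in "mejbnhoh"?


Input: mejbnhoh
Checking each character:
  'm' at position 0: consonant
  'e' at position 1: vowel (running total: 1)
  'j' at position 2: consonant
  'b' at position 3: consonant
  'n' at position 4: consonant
  'h' at position 5: consonant
  'o' at position 6: vowel (running total: 2)
  'h' at position 7: consonant
Total vowels: 2

2


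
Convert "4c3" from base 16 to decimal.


Input: "4c3" in base 16
Positional expansion:
  Digit '4' (value 4) x 16^2 = 1024
  Digit 'c' (value 12) x 16^1 = 192
  Digit '3' (value 3) x 16^0 = 3
Sum = 1219

1219


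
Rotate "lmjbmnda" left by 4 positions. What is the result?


Input: "lmjbmnda", rotate left by 4
First 4 characters: "lmjb"
Remaining characters: "mnda"
Concatenate remaining + first: "mnda" + "lmjb" = "mndalmjb"

mndalmjb


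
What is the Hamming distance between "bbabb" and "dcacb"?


Comparing "bbabb" and "dcacb" position by position:
  Position 0: 'b' vs 'd' => differ
  Position 1: 'b' vs 'c' => differ
  Position 2: 'a' vs 'a' => same
  Position 3: 'b' vs 'c' => differ
  Position 4: 'b' vs 'b' => same
Total differences (Hamming distance): 3

3


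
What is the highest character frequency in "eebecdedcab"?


Input: eebecdedcab
Character counts:
  'a': 1
  'b': 2
  'c': 2
  'd': 2
  'e': 4
Maximum frequency: 4

4


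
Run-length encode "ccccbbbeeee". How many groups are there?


Input: ccccbbbeeee
Scanning for consecutive runs:
  Group 1: 'c' x 4 (positions 0-3)
  Group 2: 'b' x 3 (positions 4-6)
  Group 3: 'e' x 4 (positions 7-10)
Total groups: 3

3


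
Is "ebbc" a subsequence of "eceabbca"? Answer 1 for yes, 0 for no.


Check if "ebbc" is a subsequence of "eceabbca"
Greedy scan:
  Position 0 ('e'): matches sub[0] = 'e'
  Position 1 ('c'): no match needed
  Position 2 ('e'): no match needed
  Position 3 ('a'): no match needed
  Position 4 ('b'): matches sub[1] = 'b'
  Position 5 ('b'): matches sub[2] = 'b'
  Position 6 ('c'): matches sub[3] = 'c'
  Position 7 ('a'): no match needed
All 4 characters matched => is a subsequence

1


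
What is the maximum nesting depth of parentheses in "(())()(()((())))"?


Input: "(())()(()((())))"
Tracking depth:
  Position 0 '(': depth becomes 1
  Position 1 '(': depth becomes 2
  Position 2 ')': depth becomes 1
  Position 3 ')': depth becomes 0
  Position 4 '(': depth becomes 1
  Position 5 ')': depth becomes 0
  Position 6 '(': depth becomes 1
  Position 7 '(': depth becomes 2
  Position 8 ')': depth becomes 1
  Position 9 '(': depth becomes 2
  Position 10 '(': depth becomes 3
  Position 11 '(': depth becomes 4
  Position 12 ')': depth becomes 3
  Position 13 ')': depth becomes 2
  Position 14 ')': depth becomes 1
  Position 15 ')': depth becomes 0
Maximum depth reached: 4

4


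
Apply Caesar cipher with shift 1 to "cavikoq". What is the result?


Caesar cipher: shift "cavikoq" by 1
  'c' (pos 2) + 1 = pos 3 = 'd'
  'a' (pos 0) + 1 = pos 1 = 'b'
  'v' (pos 21) + 1 = pos 22 = 'w'
  'i' (pos 8) + 1 = pos 9 = 'j'
  'k' (pos 10) + 1 = pos 11 = 'l'
  'o' (pos 14) + 1 = pos 15 = 'p'
  'q' (pos 16) + 1 = pos 17 = 'r'
Result: dbwjlpr

dbwjlpr


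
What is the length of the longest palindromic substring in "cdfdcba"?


Input: "cdfdcba"
Checking substrings for palindromes:
  [0:5] "cdfdc" (len 5) => palindrome
  [1:4] "dfd" (len 3) => palindrome
Longest palindromic substring: "cdfdc" with length 5

5


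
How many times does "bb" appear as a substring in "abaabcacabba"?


Searching for "bb" in "abaabcacabba"
Scanning each position:
  Position 0: "ab" => no
  Position 1: "ba" => no
  Position 2: "aa" => no
  Position 3: "ab" => no
  Position 4: "bc" => no
  Position 5: "ca" => no
  Position 6: "ac" => no
  Position 7: "ca" => no
  Position 8: "ab" => no
  Position 9: "bb" => MATCH
  Position 10: "ba" => no
Total occurrences: 1

1


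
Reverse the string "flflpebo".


Input: flflpebo
Reading characters right to left:
  Position 7: 'o'
  Position 6: 'b'
  Position 5: 'e'
  Position 4: 'p'
  Position 3: 'l'
  Position 2: 'f'
  Position 1: 'l'
  Position 0: 'f'
Reversed: obeplflf

obeplflf


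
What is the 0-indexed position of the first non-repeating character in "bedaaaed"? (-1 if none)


Input: bedaaaed
Character frequencies:
  'a': 3
  'b': 1
  'd': 2
  'e': 2
Scanning left to right for freq == 1:
  Position 0 ('b'): unique! => answer = 0

0


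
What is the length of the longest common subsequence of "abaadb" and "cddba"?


LCS of "abaadb" and "cddba"
DP table:
           c    d    d    b    a
      0    0    0    0    0    0
  a   0    0    0    0    0    1
  b   0    0    0    0    1    1
  a   0    0    0    0    1    2
  a   0    0    0    0    1    2
  d   0    0    1    1    1    2
  b   0    0    1    1    2    2
LCS length = dp[6][5] = 2

2


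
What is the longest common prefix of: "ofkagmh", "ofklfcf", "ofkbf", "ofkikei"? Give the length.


Words: ofkagmh, ofklfcf, ofkbf, ofkikei
  Position 0: all 'o' => match
  Position 1: all 'f' => match
  Position 2: all 'k' => match
  Position 3: ('a', 'l', 'b', 'i') => mismatch, stop
LCP = "ofk" (length 3)

3


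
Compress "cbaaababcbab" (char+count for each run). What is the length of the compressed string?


Input: cbaaababcbab
Runs:
  'c' x 1 => "c1"
  'b' x 1 => "b1"
  'a' x 3 => "a3"
  'b' x 1 => "b1"
  'a' x 1 => "a1"
  'b' x 1 => "b1"
  'c' x 1 => "c1"
  'b' x 1 => "b1"
  'a' x 1 => "a1"
  'b' x 1 => "b1"
Compressed: "c1b1a3b1a1b1c1b1a1b1"
Compressed length: 20

20


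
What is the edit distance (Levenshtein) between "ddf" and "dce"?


Computing edit distance: "ddf" -> "dce"
DP table:
           d    c    e
      0    1    2    3
  d   1    0    1    2
  d   2    1    1    2
  f   3    2    2    2
Edit distance = dp[3][3] = 2

2


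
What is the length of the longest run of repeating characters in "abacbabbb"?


Input: "abacbabbb"
Scanning for longest run:
  Position 1 ('b'): new char, reset run to 1
  Position 2 ('a'): new char, reset run to 1
  Position 3 ('c'): new char, reset run to 1
  Position 4 ('b'): new char, reset run to 1
  Position 5 ('a'): new char, reset run to 1
  Position 6 ('b'): new char, reset run to 1
  Position 7 ('b'): continues run of 'b', length=2
  Position 8 ('b'): continues run of 'b', length=3
Longest run: 'b' with length 3

3


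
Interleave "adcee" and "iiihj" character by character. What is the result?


Interleaving "adcee" and "iiihj":
  Position 0: 'a' from first, 'i' from second => "ai"
  Position 1: 'd' from first, 'i' from second => "di"
  Position 2: 'c' from first, 'i' from second => "ci"
  Position 3: 'e' from first, 'h' from second => "eh"
  Position 4: 'e' from first, 'j' from second => "ej"
Result: aidiciehej

aidiciehej


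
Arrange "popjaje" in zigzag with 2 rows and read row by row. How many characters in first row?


Zigzag "popjaje" into 2 rows:
Placing characters:
  'p' => row 0
  'o' => row 1
  'p' => row 0
  'j' => row 1
  'a' => row 0
  'j' => row 1
  'e' => row 0
Rows:
  Row 0: "ppae"
  Row 1: "ojj"
First row length: 4

4


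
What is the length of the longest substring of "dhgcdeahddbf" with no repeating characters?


Input: "dhgcdeahddbf"
Sliding window (track last position of each char):
  Position 0 ('d'): window [0,0] length 1 -- new best
  Position 1 ('h'): window [0,1] length 2 -- new best
  Position 2 ('g'): window [0,2] length 3 -- new best
  Position 3 ('c'): window [0,3] length 4 -- new best
  Position 4 ('d'): repeat (last at 0), move window start to 1
  Position 4 ('d'): window [1,4] length 4
  Position 5 ('e'): window [1,5] length 5 -- new best
  Position 6 ('a'): window [1,6] length 6 -- new best
  Position 7 ('h'): repeat (last at 1), move window start to 2
  Position 7 ('h'): window [2,7] length 6
  Position 8 ('d'): repeat (last at 4), move window start to 5
  Position 8 ('d'): window [5,8] length 4
  Position 9 ('d'): repeat (last at 8), move window start to 9
  Position 9 ('d'): window [9,9] length 1
  Position 10 ('b'): window [9,10] length 2
  Position 11 ('f'): window [9,11] length 3
Longest substring with no repeats: "hgcdea" with length 6

6


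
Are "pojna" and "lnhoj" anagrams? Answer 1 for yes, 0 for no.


Strings: "pojna", "lnhoj"
Sorted first:  ajnop
Sorted second: hjlno
Differ at position 0: 'a' vs 'h' => not anagrams

0


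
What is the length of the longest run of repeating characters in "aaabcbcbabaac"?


Input: "aaabcbcbabaac"
Scanning for longest run:
  Position 1 ('a'): continues run of 'a', length=2
  Position 2 ('a'): continues run of 'a', length=3
  Position 3 ('b'): new char, reset run to 1
  Position 4 ('c'): new char, reset run to 1
  Position 5 ('b'): new char, reset run to 1
  Position 6 ('c'): new char, reset run to 1
  Position 7 ('b'): new char, reset run to 1
  Position 8 ('a'): new char, reset run to 1
  Position 9 ('b'): new char, reset run to 1
  Position 10 ('a'): new char, reset run to 1
  Position 11 ('a'): continues run of 'a', length=2
  Position 12 ('c'): new char, reset run to 1
Longest run: 'a' with length 3

3


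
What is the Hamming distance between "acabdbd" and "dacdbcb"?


Comparing "acabdbd" and "dacdbcb" position by position:
  Position 0: 'a' vs 'd' => differ
  Position 1: 'c' vs 'a' => differ
  Position 2: 'a' vs 'c' => differ
  Position 3: 'b' vs 'd' => differ
  Position 4: 'd' vs 'b' => differ
  Position 5: 'b' vs 'c' => differ
  Position 6: 'd' vs 'b' => differ
Total differences (Hamming distance): 7

7


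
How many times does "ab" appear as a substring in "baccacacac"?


Searching for "ab" in "baccacacac"
Scanning each position:
  Position 0: "ba" => no
  Position 1: "ac" => no
  Position 2: "cc" => no
  Position 3: "ca" => no
  Position 4: "ac" => no
  Position 5: "ca" => no
  Position 6: "ac" => no
  Position 7: "ca" => no
  Position 8: "ac" => no
Total occurrences: 0

0


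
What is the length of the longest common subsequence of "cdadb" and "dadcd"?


LCS of "cdadb" and "dadcd"
DP table:
           d    a    d    c    d
      0    0    0    0    0    0
  c   0    0    0    0    1    1
  d   0    1    1    1    1    2
  a   0    1    2    2    2    2
  d   0    1    2    3    3    3
  b   0    1    2    3    3    3
LCS length = dp[5][5] = 3

3


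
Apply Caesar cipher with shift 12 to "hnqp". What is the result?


Caesar cipher: shift "hnqp" by 12
  'h' (pos 7) + 12 = pos 19 = 't'
  'n' (pos 13) + 12 = pos 25 = 'z'
  'q' (pos 16) + 12 = pos 2 = 'c'
  'p' (pos 15) + 12 = pos 1 = 'b'
Result: tzcb

tzcb


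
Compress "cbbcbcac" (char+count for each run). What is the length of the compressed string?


Input: cbbcbcac
Runs:
  'c' x 1 => "c1"
  'b' x 2 => "b2"
  'c' x 1 => "c1"
  'b' x 1 => "b1"
  'c' x 1 => "c1"
  'a' x 1 => "a1"
  'c' x 1 => "c1"
Compressed: "c1b2c1b1c1a1c1"
Compressed length: 14

14


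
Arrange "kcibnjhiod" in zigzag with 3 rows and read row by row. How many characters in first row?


Zigzag "kcibnjhiod" into 3 rows:
Placing characters:
  'k' => row 0
  'c' => row 1
  'i' => row 2
  'b' => row 1
  'n' => row 0
  'j' => row 1
  'h' => row 2
  'i' => row 1
  'o' => row 0
  'd' => row 1
Rows:
  Row 0: "kno"
  Row 1: "cbjid"
  Row 2: "ih"
First row length: 3

3


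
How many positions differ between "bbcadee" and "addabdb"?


Comparing "bbcadee" and "addabdb" position by position:
  Position 0: 'b' vs 'a' => DIFFER
  Position 1: 'b' vs 'd' => DIFFER
  Position 2: 'c' vs 'd' => DIFFER
  Position 3: 'a' vs 'a' => same
  Position 4: 'd' vs 'b' => DIFFER
  Position 5: 'e' vs 'd' => DIFFER
  Position 6: 'e' vs 'b' => DIFFER
Positions that differ: 6

6


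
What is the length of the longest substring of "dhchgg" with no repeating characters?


Input: "dhchgg"
Sliding window (track last position of each char):
  Position 0 ('d'): window [0,0] length 1 -- new best
  Position 1 ('h'): window [0,1] length 2 -- new best
  Position 2 ('c'): window [0,2] length 3 -- new best
  Position 3 ('h'): repeat (last at 1), move window start to 2
  Position 3 ('h'): window [2,3] length 2
  Position 4 ('g'): window [2,4] length 3
  Position 5 ('g'): repeat (last at 4), move window start to 5
  Position 5 ('g'): window [5,5] length 1
Longest substring with no repeats: "dhc" with length 3

3


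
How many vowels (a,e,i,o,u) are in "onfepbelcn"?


Input: onfepbelcn
Checking each character:
  'o' at position 0: vowel (running total: 1)
  'n' at position 1: consonant
  'f' at position 2: consonant
  'e' at position 3: vowel (running total: 2)
  'p' at position 4: consonant
  'b' at position 5: consonant
  'e' at position 6: vowel (running total: 3)
  'l' at position 7: consonant
  'c' at position 8: consonant
  'n' at position 9: consonant
Total vowels: 3

3


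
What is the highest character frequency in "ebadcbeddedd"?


Input: ebadcbeddedd
Character counts:
  'a': 1
  'b': 2
  'c': 1
  'd': 5
  'e': 3
Maximum frequency: 5

5


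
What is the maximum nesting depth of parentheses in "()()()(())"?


Input: "()()()(())"
Tracking depth:
  Position 0 '(': depth becomes 1
  Position 1 ')': depth becomes 0
  Position 2 '(': depth becomes 1
  Position 3 ')': depth becomes 0
  Position 4 '(': depth becomes 1
  Position 5 ')': depth becomes 0
  Position 6 '(': depth becomes 1
  Position 7 '(': depth becomes 2
  Position 8 ')': depth becomes 1
  Position 9 ')': depth becomes 0
Maximum depth reached: 2

2


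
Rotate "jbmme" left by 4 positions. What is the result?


Input: "jbmme", rotate left by 4
First 4 characters: "jbmm"
Remaining characters: "e"
Concatenate remaining + first: "e" + "jbmm" = "ejbmm"

ejbmm


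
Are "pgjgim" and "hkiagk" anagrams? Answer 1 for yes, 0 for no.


Strings: "pgjgim", "hkiagk"
Sorted first:  ggijmp
Sorted second: aghikk
Differ at position 0: 'g' vs 'a' => not anagrams

0


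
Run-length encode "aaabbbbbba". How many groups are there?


Input: aaabbbbbba
Scanning for consecutive runs:
  Group 1: 'a' x 3 (positions 0-2)
  Group 2: 'b' x 6 (positions 3-8)
  Group 3: 'a' x 1 (positions 9-9)
Total groups: 3

3


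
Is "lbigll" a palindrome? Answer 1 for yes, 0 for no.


Input: lbigll
Reversed: llgibl
  Compare pos 0 ('l') with pos 5 ('l'): match
  Compare pos 1 ('b') with pos 4 ('l'): MISMATCH
  Compare pos 2 ('i') with pos 3 ('g'): MISMATCH
Result: not a palindrome

0


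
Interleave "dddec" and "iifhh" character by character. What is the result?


Interleaving "dddec" and "iifhh":
  Position 0: 'd' from first, 'i' from second => "di"
  Position 1: 'd' from first, 'i' from second => "di"
  Position 2: 'd' from first, 'f' from second => "df"
  Position 3: 'e' from first, 'h' from second => "eh"
  Position 4: 'c' from first, 'h' from second => "ch"
Result: dididfehch

dididfehch


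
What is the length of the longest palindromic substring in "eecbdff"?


Input: "eecbdff"
Checking substrings for palindromes:
  [0:2] "ee" (len 2) => palindrome
  [5:7] "ff" (len 2) => palindrome
Longest palindromic substring: "ee" with length 2

2


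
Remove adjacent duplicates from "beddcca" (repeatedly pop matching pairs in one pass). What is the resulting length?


Input: beddcca
Stack-based adjacent duplicate removal:
  Read 'b': push. Stack: b
  Read 'e': push. Stack: be
  Read 'd': push. Stack: bed
  Read 'd': matches stack top 'd' => pop. Stack: be
  Read 'c': push. Stack: bec
  Read 'c': matches stack top 'c' => pop. Stack: be
  Read 'a': push. Stack: bea
Final stack: "bea" (length 3)

3


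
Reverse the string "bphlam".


Input: bphlam
Reading characters right to left:
  Position 5: 'm'
  Position 4: 'a'
  Position 3: 'l'
  Position 2: 'h'
  Position 1: 'p'
  Position 0: 'b'
Reversed: malhpb

malhpb


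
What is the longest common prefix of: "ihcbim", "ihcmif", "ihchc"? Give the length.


Words: ihcbim, ihcmif, ihchc
  Position 0: all 'i' => match
  Position 1: all 'h' => match
  Position 2: all 'c' => match
  Position 3: ('b', 'm', 'h') => mismatch, stop
LCP = "ihc" (length 3)

3


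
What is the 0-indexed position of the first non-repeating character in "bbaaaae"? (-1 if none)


Input: bbaaaae
Character frequencies:
  'a': 4
  'b': 2
  'e': 1
Scanning left to right for freq == 1:
  Position 0 ('b'): freq=2, skip
  Position 1 ('b'): freq=2, skip
  Position 2 ('a'): freq=4, skip
  Position 3 ('a'): freq=4, skip
  Position 4 ('a'): freq=4, skip
  Position 5 ('a'): freq=4, skip
  Position 6 ('e'): unique! => answer = 6

6


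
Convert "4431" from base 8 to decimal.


Input: "4431" in base 8
Positional expansion:
  Digit '4' (value 4) x 8^3 = 2048
  Digit '4' (value 4) x 8^2 = 256
  Digit '3' (value 3) x 8^1 = 24
  Digit '1' (value 1) x 8^0 = 1
Sum = 2329

2329


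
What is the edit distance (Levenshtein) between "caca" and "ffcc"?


Computing edit distance: "caca" -> "ffcc"
DP table:
           f    f    c    c
      0    1    2    3    4
  c   1    1    2    2    3
  a   2    2    2    3    3
  c   3    3    3    2    3
  a   4    4    4    3    3
Edit distance = dp[4][4] = 3

3


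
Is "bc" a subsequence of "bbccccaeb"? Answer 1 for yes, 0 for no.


Check if "bc" is a subsequence of "bbccccaeb"
Greedy scan:
  Position 0 ('b'): matches sub[0] = 'b'
  Position 1 ('b'): no match needed
  Position 2 ('c'): matches sub[1] = 'c'
  Position 3 ('c'): no match needed
  Position 4 ('c'): no match needed
  Position 5 ('c'): no match needed
  Position 6 ('a'): no match needed
  Position 7 ('e'): no match needed
  Position 8 ('b'): no match needed
All 2 characters matched => is a subsequence

1


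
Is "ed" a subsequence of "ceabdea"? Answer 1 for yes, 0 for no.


Check if "ed" is a subsequence of "ceabdea"
Greedy scan:
  Position 0 ('c'): no match needed
  Position 1 ('e'): matches sub[0] = 'e'
  Position 2 ('a'): no match needed
  Position 3 ('b'): no match needed
  Position 4 ('d'): matches sub[1] = 'd'
  Position 5 ('e'): no match needed
  Position 6 ('a'): no match needed
All 2 characters matched => is a subsequence

1


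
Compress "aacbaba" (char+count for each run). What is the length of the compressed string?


Input: aacbaba
Runs:
  'a' x 2 => "a2"
  'c' x 1 => "c1"
  'b' x 1 => "b1"
  'a' x 1 => "a1"
  'b' x 1 => "b1"
  'a' x 1 => "a1"
Compressed: "a2c1b1a1b1a1"
Compressed length: 12

12


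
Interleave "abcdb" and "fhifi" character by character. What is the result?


Interleaving "abcdb" and "fhifi":
  Position 0: 'a' from first, 'f' from second => "af"
  Position 1: 'b' from first, 'h' from second => "bh"
  Position 2: 'c' from first, 'i' from second => "ci"
  Position 3: 'd' from first, 'f' from second => "df"
  Position 4: 'b' from first, 'i' from second => "bi"
Result: afbhcidfbi

afbhcidfbi


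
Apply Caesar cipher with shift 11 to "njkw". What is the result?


Caesar cipher: shift "njkw" by 11
  'n' (pos 13) + 11 = pos 24 = 'y'
  'j' (pos 9) + 11 = pos 20 = 'u'
  'k' (pos 10) + 11 = pos 21 = 'v'
  'w' (pos 22) + 11 = pos 7 = 'h'
Result: yuvh

yuvh


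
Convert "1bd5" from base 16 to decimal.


Input: "1bd5" in base 16
Positional expansion:
  Digit '1' (value 1) x 16^3 = 4096
  Digit 'b' (value 11) x 16^2 = 2816
  Digit 'd' (value 13) x 16^1 = 208
  Digit '5' (value 5) x 16^0 = 5
Sum = 7125

7125


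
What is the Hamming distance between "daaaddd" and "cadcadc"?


Comparing "daaaddd" and "cadcadc" position by position:
  Position 0: 'd' vs 'c' => differ
  Position 1: 'a' vs 'a' => same
  Position 2: 'a' vs 'd' => differ
  Position 3: 'a' vs 'c' => differ
  Position 4: 'd' vs 'a' => differ
  Position 5: 'd' vs 'd' => same
  Position 6: 'd' vs 'c' => differ
Total differences (Hamming distance): 5

5


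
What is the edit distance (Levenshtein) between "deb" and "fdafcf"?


Computing edit distance: "deb" -> "fdafcf"
DP table:
           f    d    a    f    c    f
      0    1    2    3    4    5    6
  d   1    1    1    2    3    4    5
  e   2    2    2    2    3    4    5
  b   3    3    3    3    3    4    5
Edit distance = dp[3][6] = 5

5


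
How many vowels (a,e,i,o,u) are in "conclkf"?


Input: conclkf
Checking each character:
  'c' at position 0: consonant
  'o' at position 1: vowel (running total: 1)
  'n' at position 2: consonant
  'c' at position 3: consonant
  'l' at position 4: consonant
  'k' at position 5: consonant
  'f' at position 6: consonant
Total vowels: 1

1


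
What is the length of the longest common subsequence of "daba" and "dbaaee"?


LCS of "daba" and "dbaaee"
DP table:
           d    b    a    a    e    e
      0    0    0    0    0    0    0
  d   0    1    1    1    1    1    1
  a   0    1    1    2    2    2    2
  b   0    1    2    2    2    2    2
  a   0    1    2    3    3    3    3
LCS length = dp[4][6] = 3

3


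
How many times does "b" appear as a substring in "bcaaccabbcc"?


Searching for "b" in "bcaaccabbcc"
Scanning each position:
  Position 0: "b" => MATCH
  Position 1: "c" => no
  Position 2: "a" => no
  Position 3: "a" => no
  Position 4: "c" => no
  Position 5: "c" => no
  Position 6: "a" => no
  Position 7: "b" => MATCH
  Position 8: "b" => MATCH
  Position 9: "c" => no
  Position 10: "c" => no
Total occurrences: 3

3


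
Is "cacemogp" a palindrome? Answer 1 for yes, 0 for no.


Input: cacemogp
Reversed: pgomecac
  Compare pos 0 ('c') with pos 7 ('p'): MISMATCH
  Compare pos 1 ('a') with pos 6 ('g'): MISMATCH
  Compare pos 2 ('c') with pos 5 ('o'): MISMATCH
  Compare pos 3 ('e') with pos 4 ('m'): MISMATCH
Result: not a palindrome

0


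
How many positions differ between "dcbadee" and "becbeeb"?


Comparing "dcbadee" and "becbeeb" position by position:
  Position 0: 'd' vs 'b' => DIFFER
  Position 1: 'c' vs 'e' => DIFFER
  Position 2: 'b' vs 'c' => DIFFER
  Position 3: 'a' vs 'b' => DIFFER
  Position 4: 'd' vs 'e' => DIFFER
  Position 5: 'e' vs 'e' => same
  Position 6: 'e' vs 'b' => DIFFER
Positions that differ: 6

6


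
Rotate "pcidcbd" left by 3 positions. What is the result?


Input: "pcidcbd", rotate left by 3
First 3 characters: "pci"
Remaining characters: "dcbd"
Concatenate remaining + first: "dcbd" + "pci" = "dcbdpci"

dcbdpci


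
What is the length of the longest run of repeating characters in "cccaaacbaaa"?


Input: "cccaaacbaaa"
Scanning for longest run:
  Position 1 ('c'): continues run of 'c', length=2
  Position 2 ('c'): continues run of 'c', length=3
  Position 3 ('a'): new char, reset run to 1
  Position 4 ('a'): continues run of 'a', length=2
  Position 5 ('a'): continues run of 'a', length=3
  Position 6 ('c'): new char, reset run to 1
  Position 7 ('b'): new char, reset run to 1
  Position 8 ('a'): new char, reset run to 1
  Position 9 ('a'): continues run of 'a', length=2
  Position 10 ('a'): continues run of 'a', length=3
Longest run: 'c' with length 3

3


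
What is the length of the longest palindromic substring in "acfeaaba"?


Input: "acfeaaba"
Checking substrings for palindromes:
  [5:8] "aba" (len 3) => palindrome
  [4:6] "aa" (len 2) => palindrome
Longest palindromic substring: "aba" with length 3

3


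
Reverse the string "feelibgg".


Input: feelibgg
Reading characters right to left:
  Position 7: 'g'
  Position 6: 'g'
  Position 5: 'b'
  Position 4: 'i'
  Position 3: 'l'
  Position 2: 'e'
  Position 1: 'e'
  Position 0: 'f'
Reversed: ggbileef

ggbileef


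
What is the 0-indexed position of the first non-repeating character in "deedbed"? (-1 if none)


Input: deedbed
Character frequencies:
  'b': 1
  'd': 3
  'e': 3
Scanning left to right for freq == 1:
  Position 0 ('d'): freq=3, skip
  Position 1 ('e'): freq=3, skip
  Position 2 ('e'): freq=3, skip
  Position 3 ('d'): freq=3, skip
  Position 4 ('b'): unique! => answer = 4

4


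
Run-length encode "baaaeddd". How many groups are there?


Input: baaaeddd
Scanning for consecutive runs:
  Group 1: 'b' x 1 (positions 0-0)
  Group 2: 'a' x 3 (positions 1-3)
  Group 3: 'e' x 1 (positions 4-4)
  Group 4: 'd' x 3 (positions 5-7)
Total groups: 4

4


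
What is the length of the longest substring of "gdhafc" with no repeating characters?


Input: "gdhafc"
Sliding window (track last position of each char):
  Position 0 ('g'): window [0,0] length 1 -- new best
  Position 1 ('d'): window [0,1] length 2 -- new best
  Position 2 ('h'): window [0,2] length 3 -- new best
  Position 3 ('a'): window [0,3] length 4 -- new best
  Position 4 ('f'): window [0,4] length 5 -- new best
  Position 5 ('c'): window [0,5] length 6 -- new best
Longest substring with no repeats: "gdhafc" with length 6

6


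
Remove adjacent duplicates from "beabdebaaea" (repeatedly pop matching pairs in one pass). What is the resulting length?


Input: beabdebaaea
Stack-based adjacent duplicate removal:
  Read 'b': push. Stack: b
  Read 'e': push. Stack: be
  Read 'a': push. Stack: bea
  Read 'b': push. Stack: beab
  Read 'd': push. Stack: beabd
  Read 'e': push. Stack: beabde
  Read 'b': push. Stack: beabdeb
  Read 'a': push. Stack: beabdeba
  Read 'a': matches stack top 'a' => pop. Stack: beabdeb
  Read 'e': push. Stack: beabdebe
  Read 'a': push. Stack: beabdebea
Final stack: "beabdebea" (length 9)

9


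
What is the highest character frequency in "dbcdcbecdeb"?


Input: dbcdcbecdeb
Character counts:
  'b': 3
  'c': 3
  'd': 3
  'e': 2
Maximum frequency: 3

3


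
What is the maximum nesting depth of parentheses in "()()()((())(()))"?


Input: "()()()((())(()))"
Tracking depth:
  Position 0 '(': depth becomes 1
  Position 1 ')': depth becomes 0
  Position 2 '(': depth becomes 1
  Position 3 ')': depth becomes 0
  Position 4 '(': depth becomes 1
  Position 5 ')': depth becomes 0
  Position 6 '(': depth becomes 1
  Position 7 '(': depth becomes 2
  Position 8 '(': depth becomes 3
  Position 9 ')': depth becomes 2
  Position 10 ')': depth becomes 1
  Position 11 '(': depth becomes 2
  Position 12 '(': depth becomes 3
  Position 13 ')': depth becomes 2
  Position 14 ')': depth becomes 1
  Position 15 ')': depth becomes 0
Maximum depth reached: 3

3


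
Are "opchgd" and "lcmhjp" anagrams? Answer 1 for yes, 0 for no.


Strings: "opchgd", "lcmhjp"
Sorted first:  cdghop
Sorted second: chjlmp
Differ at position 1: 'd' vs 'h' => not anagrams

0


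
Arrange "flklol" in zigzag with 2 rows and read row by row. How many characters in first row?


Zigzag "flklol" into 2 rows:
Placing characters:
  'f' => row 0
  'l' => row 1
  'k' => row 0
  'l' => row 1
  'o' => row 0
  'l' => row 1
Rows:
  Row 0: "fko"
  Row 1: "lll"
First row length: 3

3


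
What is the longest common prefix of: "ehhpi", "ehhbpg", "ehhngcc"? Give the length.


Words: ehhpi, ehhbpg, ehhngcc
  Position 0: all 'e' => match
  Position 1: all 'h' => match
  Position 2: all 'h' => match
  Position 3: ('p', 'b', 'n') => mismatch, stop
LCP = "ehh" (length 3)

3


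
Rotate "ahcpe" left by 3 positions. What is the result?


Input: "ahcpe", rotate left by 3
First 3 characters: "ahc"
Remaining characters: "pe"
Concatenate remaining + first: "pe" + "ahc" = "peahc"

peahc


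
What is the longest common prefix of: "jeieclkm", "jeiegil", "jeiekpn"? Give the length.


Words: jeieclkm, jeiegil, jeiekpn
  Position 0: all 'j' => match
  Position 1: all 'e' => match
  Position 2: all 'i' => match
  Position 3: all 'e' => match
  Position 4: ('c', 'g', 'k') => mismatch, stop
LCP = "jeie" (length 4)

4


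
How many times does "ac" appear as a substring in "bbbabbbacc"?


Searching for "ac" in "bbbabbbacc"
Scanning each position:
  Position 0: "bb" => no
  Position 1: "bb" => no
  Position 2: "ba" => no
  Position 3: "ab" => no
  Position 4: "bb" => no
  Position 5: "bb" => no
  Position 6: "ba" => no
  Position 7: "ac" => MATCH
  Position 8: "cc" => no
Total occurrences: 1

1


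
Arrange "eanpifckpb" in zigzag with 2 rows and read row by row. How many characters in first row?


Zigzag "eanpifckpb" into 2 rows:
Placing characters:
  'e' => row 0
  'a' => row 1
  'n' => row 0
  'p' => row 1
  'i' => row 0
  'f' => row 1
  'c' => row 0
  'k' => row 1
  'p' => row 0
  'b' => row 1
Rows:
  Row 0: "enicp"
  Row 1: "apfkb"
First row length: 5

5


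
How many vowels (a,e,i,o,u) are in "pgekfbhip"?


Input: pgekfbhip
Checking each character:
  'p' at position 0: consonant
  'g' at position 1: consonant
  'e' at position 2: vowel (running total: 1)
  'k' at position 3: consonant
  'f' at position 4: consonant
  'b' at position 5: consonant
  'h' at position 6: consonant
  'i' at position 7: vowel (running total: 2)
  'p' at position 8: consonant
Total vowels: 2

2


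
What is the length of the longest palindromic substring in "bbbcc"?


Input: "bbbcc"
Checking substrings for palindromes:
  [0:3] "bbb" (len 3) => palindrome
  [0:2] "bb" (len 2) => palindrome
  [1:3] "bb" (len 2) => palindrome
  [3:5] "cc" (len 2) => palindrome
Longest palindromic substring: "bbb" with length 3

3


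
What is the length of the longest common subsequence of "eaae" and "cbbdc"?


LCS of "eaae" and "cbbdc"
DP table:
           c    b    b    d    c
      0    0    0    0    0    0
  e   0    0    0    0    0    0
  a   0    0    0    0    0    0
  a   0    0    0    0    0    0
  e   0    0    0    0    0    0
LCS length = dp[4][5] = 0

0


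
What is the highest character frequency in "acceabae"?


Input: acceabae
Character counts:
  'a': 3
  'b': 1
  'c': 2
  'e': 2
Maximum frequency: 3

3


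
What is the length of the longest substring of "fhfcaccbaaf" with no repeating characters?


Input: "fhfcaccbaaf"
Sliding window (track last position of each char):
  Position 0 ('f'): window [0,0] length 1 -- new best
  Position 1 ('h'): window [0,1] length 2 -- new best
  Position 2 ('f'): repeat (last at 0), move window start to 1
  Position 2 ('f'): window [1,2] length 2
  Position 3 ('c'): window [1,3] length 3 -- new best
  Position 4 ('a'): window [1,4] length 4 -- new best
  Position 5 ('c'): repeat (last at 3), move window start to 4
  Position 5 ('c'): window [4,5] length 2
  Position 6 ('c'): repeat (last at 5), move window start to 6
  Position 6 ('c'): window [6,6] length 1
  Position 7 ('b'): window [6,7] length 2
  Position 8 ('a'): window [6,8] length 3
  Position 9 ('a'): repeat (last at 8), move window start to 9
  Position 9 ('a'): window [9,9] length 1
  Position 10 ('f'): window [9,10] length 2
Longest substring with no repeats: "hfca" with length 4

4


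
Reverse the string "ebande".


Input: ebande
Reading characters right to left:
  Position 5: 'e'
  Position 4: 'd'
  Position 3: 'n'
  Position 2: 'a'
  Position 1: 'b'
  Position 0: 'e'
Reversed: ednabe

ednabe


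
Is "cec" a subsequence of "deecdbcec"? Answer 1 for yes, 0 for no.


Check if "cec" is a subsequence of "deecdbcec"
Greedy scan:
  Position 0 ('d'): no match needed
  Position 1 ('e'): no match needed
  Position 2 ('e'): no match needed
  Position 3 ('c'): matches sub[0] = 'c'
  Position 4 ('d'): no match needed
  Position 5 ('b'): no match needed
  Position 6 ('c'): no match needed
  Position 7 ('e'): matches sub[1] = 'e'
  Position 8 ('c'): matches sub[2] = 'c'
All 3 characters matched => is a subsequence

1


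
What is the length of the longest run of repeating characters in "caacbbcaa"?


Input: "caacbbcaa"
Scanning for longest run:
  Position 1 ('a'): new char, reset run to 1
  Position 2 ('a'): continues run of 'a', length=2
  Position 3 ('c'): new char, reset run to 1
  Position 4 ('b'): new char, reset run to 1
  Position 5 ('b'): continues run of 'b', length=2
  Position 6 ('c'): new char, reset run to 1
  Position 7 ('a'): new char, reset run to 1
  Position 8 ('a'): continues run of 'a', length=2
Longest run: 'a' with length 2

2


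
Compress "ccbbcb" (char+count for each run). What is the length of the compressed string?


Input: ccbbcb
Runs:
  'c' x 2 => "c2"
  'b' x 2 => "b2"
  'c' x 1 => "c1"
  'b' x 1 => "b1"
Compressed: "c2b2c1b1"
Compressed length: 8

8


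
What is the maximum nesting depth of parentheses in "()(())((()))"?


Input: "()(())((()))"
Tracking depth:
  Position 0 '(': depth becomes 1
  Position 1 ')': depth becomes 0
  Position 2 '(': depth becomes 1
  Position 3 '(': depth becomes 2
  Position 4 ')': depth becomes 1
  Position 5 ')': depth becomes 0
  Position 6 '(': depth becomes 1
  Position 7 '(': depth becomes 2
  Position 8 '(': depth becomes 3
  Position 9 ')': depth becomes 2
  Position 10 ')': depth becomes 1
  Position 11 ')': depth becomes 0
Maximum depth reached: 3

3


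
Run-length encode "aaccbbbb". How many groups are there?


Input: aaccbbbb
Scanning for consecutive runs:
  Group 1: 'a' x 2 (positions 0-1)
  Group 2: 'c' x 2 (positions 2-3)
  Group 3: 'b' x 4 (positions 4-7)
Total groups: 3

3


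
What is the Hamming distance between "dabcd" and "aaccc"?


Comparing "dabcd" and "aaccc" position by position:
  Position 0: 'd' vs 'a' => differ
  Position 1: 'a' vs 'a' => same
  Position 2: 'b' vs 'c' => differ
  Position 3: 'c' vs 'c' => same
  Position 4: 'd' vs 'c' => differ
Total differences (Hamming distance): 3

3


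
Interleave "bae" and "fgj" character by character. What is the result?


Interleaving "bae" and "fgj":
  Position 0: 'b' from first, 'f' from second => "bf"
  Position 1: 'a' from first, 'g' from second => "ag"
  Position 2: 'e' from first, 'j' from second => "ej"
Result: bfagej

bfagej


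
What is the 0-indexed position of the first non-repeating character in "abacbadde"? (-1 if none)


Input: abacbadde
Character frequencies:
  'a': 3
  'b': 2
  'c': 1
  'd': 2
  'e': 1
Scanning left to right for freq == 1:
  Position 0 ('a'): freq=3, skip
  Position 1 ('b'): freq=2, skip
  Position 2 ('a'): freq=3, skip
  Position 3 ('c'): unique! => answer = 3

3


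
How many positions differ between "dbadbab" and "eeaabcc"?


Comparing "dbadbab" and "eeaabcc" position by position:
  Position 0: 'd' vs 'e' => DIFFER
  Position 1: 'b' vs 'e' => DIFFER
  Position 2: 'a' vs 'a' => same
  Position 3: 'd' vs 'a' => DIFFER
  Position 4: 'b' vs 'b' => same
  Position 5: 'a' vs 'c' => DIFFER
  Position 6: 'b' vs 'c' => DIFFER
Positions that differ: 5

5


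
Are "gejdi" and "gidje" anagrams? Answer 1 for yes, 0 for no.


Strings: "gejdi", "gidje"
Sorted first:  degij
Sorted second: degij
Sorted forms match => anagrams

1


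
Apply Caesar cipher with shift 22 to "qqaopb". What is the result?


Caesar cipher: shift "qqaopb" by 22
  'q' (pos 16) + 22 = pos 12 = 'm'
  'q' (pos 16) + 22 = pos 12 = 'm'
  'a' (pos 0) + 22 = pos 22 = 'w'
  'o' (pos 14) + 22 = pos 10 = 'k'
  'p' (pos 15) + 22 = pos 11 = 'l'
  'b' (pos 1) + 22 = pos 23 = 'x'
Result: mmwklx

mmwklx


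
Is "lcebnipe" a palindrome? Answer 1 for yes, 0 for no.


Input: lcebnipe
Reversed: epinbecl
  Compare pos 0 ('l') with pos 7 ('e'): MISMATCH
  Compare pos 1 ('c') with pos 6 ('p'): MISMATCH
  Compare pos 2 ('e') with pos 5 ('i'): MISMATCH
  Compare pos 3 ('b') with pos 4 ('n'): MISMATCH
Result: not a palindrome

0


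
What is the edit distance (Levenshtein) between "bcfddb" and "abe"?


Computing edit distance: "bcfddb" -> "abe"
DP table:
           a    b    e
      0    1    2    3
  b   1    1    1    2
  c   2    2    2    2
  f   3    3    3    3
  d   4    4    4    4
  d   5    5    5    5
  b   6    6    5    6
Edit distance = dp[6][3] = 6

6


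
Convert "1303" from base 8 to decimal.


Input: "1303" in base 8
Positional expansion:
  Digit '1' (value 1) x 8^3 = 512
  Digit '3' (value 3) x 8^2 = 192
  Digit '0' (value 0) x 8^1 = 0
  Digit '3' (value 3) x 8^0 = 3
Sum = 707

707


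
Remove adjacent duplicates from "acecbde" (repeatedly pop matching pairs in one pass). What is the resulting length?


Input: acecbde
Stack-based adjacent duplicate removal:
  Read 'a': push. Stack: a
  Read 'c': push. Stack: ac
  Read 'e': push. Stack: ace
  Read 'c': push. Stack: acec
  Read 'b': push. Stack: acecb
  Read 'd': push. Stack: acecbd
  Read 'e': push. Stack: acecbde
Final stack: "acecbde" (length 7)

7


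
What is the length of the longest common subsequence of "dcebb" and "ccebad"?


LCS of "dcebb" and "ccebad"
DP table:
           c    c    e    b    a    d
      0    0    0    0    0    0    0
  d   0    0    0    0    0    0    1
  c   0    1    1    1    1    1    1
  e   0    1    1    2    2    2    2
  b   0    1    1    2    3    3    3
  b   0    1    1    2    3    3    3
LCS length = dp[5][6] = 3

3


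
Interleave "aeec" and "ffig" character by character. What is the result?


Interleaving "aeec" and "ffig":
  Position 0: 'a' from first, 'f' from second => "af"
  Position 1: 'e' from first, 'f' from second => "ef"
  Position 2: 'e' from first, 'i' from second => "ei"
  Position 3: 'c' from first, 'g' from second => "cg"
Result: afefeicg

afefeicg
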